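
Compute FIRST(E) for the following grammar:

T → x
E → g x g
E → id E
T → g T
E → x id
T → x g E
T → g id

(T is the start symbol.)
{ 'g', 'id', 'x' }

To compute FIRST(E), examine every production with E on the left-hand side, reading each right-hand side left to right until a non-nullable symbol is reached.

From E → g x g:
  - g is a terminal: add 'g' and stop
From E → id E:
  - id is a terminal: add 'id' and stop
From E → x id:
  - x is a terminal: add 'x' and stop

Collecting: FIRST(E) = { 'g', 'id', 'x' }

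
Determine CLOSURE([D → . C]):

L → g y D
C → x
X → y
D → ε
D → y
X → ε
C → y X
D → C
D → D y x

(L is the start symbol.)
{ [C → . x], [C → . y X], [D → . C] }

Start with: [D → . C]
  [D → . C] has the dot before C: add [C → . x], [C → . y X]
No further items can be added.

CLOSURE = { [C → . x], [C → . y X], [D → . C] }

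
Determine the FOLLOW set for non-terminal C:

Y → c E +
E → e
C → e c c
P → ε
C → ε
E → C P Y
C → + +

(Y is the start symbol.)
{ 'c' }

To compute FOLLOW(C), find every occurrence of C on a right-hand side N → α C β: add FIRST(β) \ {ε}, and if β is empty or nullable also add FOLLOW(N). Iterate to a fixed point.

In E → C P Y: C is followed by P Y, add FIRST(P Y) \ {ε} = { 'c' }

Taking the union: FOLLOW(C) = { 'c' }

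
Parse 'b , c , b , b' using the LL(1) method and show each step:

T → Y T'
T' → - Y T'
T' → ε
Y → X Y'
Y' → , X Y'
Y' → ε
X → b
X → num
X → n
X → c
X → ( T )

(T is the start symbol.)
Stack is shown with the top on the left.

Stack        Input            Action
------------------------------------
T $          b , c , b , b $  output T → Y T'
Y T' $       b , c , b , b $  output Y → X Y'
X Y' T' $    b , c , b , b $  output X → b
b Y' T' $    b , c , b , b $  match 'b'
Y' T' $      , c , b , b $    output Y' → , X Y'
, X Y' T' $  , c , b , b $    match ','
X Y' T' $    c , b , b $      output X → c
c Y' T' $    c , b , b $      match 'c'
Y' T' $      , b , b $        output Y' → , X Y'
, X Y' T' $  , b , b $        match ','
X Y' T' $    b , b $          output X → b
b Y' T' $    b , b $          match 'b'
Y' T' $      , b $            output Y' → , X Y'
, X Y' T' $  , b $            match ','
X Y' T' $    b $              output X → b
b Y' T' $    b $              match 'b'
Y' T' $      $                output Y' → ε
T' $         $                output T' → ε
$            $                accept

The string is accepted.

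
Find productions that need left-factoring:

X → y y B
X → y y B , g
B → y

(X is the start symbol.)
Yes, X has productions with common prefix 'y y B'

Left-factoring is needed when two productions for the same non-terminal
share a common prefix on the right-hand side.

Productions for X:
  X → y y B
  X → y y B , g

Found common prefix 'y y B' in productions for X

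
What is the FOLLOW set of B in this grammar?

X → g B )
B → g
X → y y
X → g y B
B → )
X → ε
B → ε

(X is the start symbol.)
In X → g B ): B is followed by ')', add FIRST(')') \ {ε} = { ')' }
In X → g y B: B is at the end, add FOLLOW(X)

The FOLLOW sets referred to above (computed the same way, to a fixed point):
  FOLLOW(X) = { $ }

Taking the union: FOLLOW(B) = { $, ')' }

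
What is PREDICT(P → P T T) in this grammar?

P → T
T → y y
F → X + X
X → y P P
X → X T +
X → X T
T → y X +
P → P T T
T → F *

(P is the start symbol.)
{ 'y' }

PREDICT(P → P T T) = (FIRST(RHS) \ {ε}) ∪ (FOLLOW(P) if ε ∈ FIRST(RHS), i.e. RHS ⇒* ε)
FIRST(P) = { 'y' }
FIRST(P T T) = { 'y' }
ε ∉ FIRST(P T T), so FOLLOW(P) is not added.
PREDICT(P → P T T) = { 'y' }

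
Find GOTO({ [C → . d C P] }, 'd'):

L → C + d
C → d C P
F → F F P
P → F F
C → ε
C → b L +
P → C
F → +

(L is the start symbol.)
{ [C → . b L +], [C → . d C P], [C → .], [C → d . C P] }

GOTO(I, 'd') = CLOSURE({ [A → αX.β] : [A → α.Xβ] ∈ I, X = 'd' })

Items with dot before 'd', with the dot advanced:
  [C → . d C P] → [C → d . C P]
Closure of the advanced items:
  [C → d . C P] has the dot before C: add [C → . d C P], [C → .], [C → . b L +]

GOTO = { [C → . b L +], [C → . d C P], [C → .], [C → d . C P] }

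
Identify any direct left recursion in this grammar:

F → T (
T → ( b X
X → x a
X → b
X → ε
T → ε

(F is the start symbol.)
No direct left recursion

Direct left recursion occurs when N → N α for some non-terminal N (the right-hand side begins with the left-hand side itself).

F → T (: starts with T
T → ( b X: starts with '('
X → x a: starts with x
X → b: starts with b
X → ε: starts with ε
T → ε: starts with ε

No direct left recursion found.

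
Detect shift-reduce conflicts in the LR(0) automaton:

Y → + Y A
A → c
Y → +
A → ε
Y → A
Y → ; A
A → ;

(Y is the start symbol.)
Yes — I0: [A → .] vs [A → . ;]; I1: [A → .] vs [A → . ;]; I2: [A → .] vs [A → . ;]; I8: [A → .] vs [A → . ;]

A shift-reduce conflict occurs when an LR(0) state has both:
  - a complete (reduce) item [A → α .] (dot at the end), and
  - a shift item [B → β . c γ] (dot before a terminal).

Augment with Y' → Y and build the canonical LR(0) collection (I0 = CLOSURE({[Y' → . Y]}), then GOTO on every symbol after a dot until no new states appear). It has 10 states:
  I0: { [A → . ;], [A → . c], [A → .], [Y → . + Y A], [Y → . +], [Y → . ; A], [Y → . A], [Y' → . Y] }  — shift, reduce
  I1: { [A → . ;], [A → . c], [A → .], [Y → + . Y A], [Y → + .], [Y → . + Y A], [Y → . +], [Y → . ; A], [Y → . A] }  — shift, 2 reduces
  I2: { [A → . ;], [A → . c], [A → .], [A → ; .], [Y → ; . A] }  — shift, 2 reduces
  I3: { [Y → A .] }  — reduce
  I4: { [Y' → Y .] }  — accept
  I5: { [A → c .] }  — reduce
  I6: { [A → ; .] }  — reduce
  I7: { [Y → ; A .] }  — reduce
  I8: { [A → . ;], [A → . c], [A → .], [Y → + Y . A] }  — shift, reduce
  I9: { [Y → + Y A .] }  — reduce

I0 contains reduce item [A → .] and shift items [A → . ;], [A → . c], [Y → . +], [Y → . + Y A], [Y → . ; A] — shift-reduce conflict.
I1 contains reduce items [A → .], [Y → + .] and shift items [A → . ;], [A → . c], [Y → . +], [Y → . + Y A], [Y → . ; A] — shift-reduce conflict.
I2 contains reduce items [A → .], [A → ; .] and shift items [A → . ;], [A → . c] — shift-reduce conflict.
I8 contains reduce item [A → .] and shift items [A → . ;], [A → . c] — shift-reduce conflict.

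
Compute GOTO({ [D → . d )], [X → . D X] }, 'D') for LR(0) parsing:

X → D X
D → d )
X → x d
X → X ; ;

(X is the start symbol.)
GOTO(I, 'D') = CLOSURE({ [A → αX.β] : [A → α.Xβ] ∈ I, X = 'D' })

Items with dot before 'D', with the dot advanced:
  [X → . D X] → [X → D . X]
Closure of the advanced items:
  [X → D . X] has the dot before X: add [X → . D X], [X → . x d], [X → . X ; ;]
  [X → . D X] has the dot before D: add [D → . d )]

GOTO = { [D → . d )], [X → . D X], [X → . X ; ;], [X → . x d], [X → D . X] }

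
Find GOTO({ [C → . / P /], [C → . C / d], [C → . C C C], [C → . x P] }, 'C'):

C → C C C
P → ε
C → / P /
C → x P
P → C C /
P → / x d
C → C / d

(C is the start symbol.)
GOTO(I, 'C') = CLOSURE({ [A → αX.β] : [A → α.Xβ] ∈ I, X = 'C' })

Items with dot before 'C', with the dot advanced:
  [C → . C / d] → [C → C . / d]
  [C → . C C C] → [C → C . C C]
Closure of the advanced items:
  [C → C . C C] has the dot before C: add [C → . C C C], [C → . / P /], [C → . x P], [C → . C / d]

GOTO = { [C → . / P /], [C → . C / d], [C → . C C C], [C → . x P], [C → C . / d], [C → C . C C] }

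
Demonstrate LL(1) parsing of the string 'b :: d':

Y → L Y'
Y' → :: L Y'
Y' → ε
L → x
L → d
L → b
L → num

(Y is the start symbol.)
LL(1) parsing maintains a stack (initially the start symbol over $) and the input. At each step: if the stack top is a terminal, match it against the current input token; if it is a non-terminal N, replace it with the RHS of M[N, lookahead] (the unique production whose predict set contains the lookahead).

Stack is shown with the top on the left.

Stack      Input     Action
---------------------------
Y $        b :: d $  output Y → L Y'
L Y' $     b :: d $  output L → b
b Y' $     b :: d $  match 'b'
Y' $       :: d $    output Y' → :: L Y'
:: L Y' $  :: d $    match '::'
L Y' $     d $       output L → d
d Y' $     d $       match 'd'
Y' $       $         output Y' → ε
$          $         accept

The string is accepted.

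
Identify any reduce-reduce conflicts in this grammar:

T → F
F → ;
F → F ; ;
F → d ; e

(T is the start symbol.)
Augment with T' → T and build the canonical LR(0) collection (I0 = CLOSURE({[T' → . T]}), then GOTO on every symbol after a dot until no new states appear). It has 9 states:
  I0: { [F → . ;], [F → . F ; ;], [F → . d ; e], [T → . F], [T' → . T] }  — shift
  I1: { [F → ; .] }  — reduce
  I2: { [F → F . ; ;], [T → F .] }  — shift, reduce
  I3: { [T' → T .] }  — accept
  I4: { [F → d . ; e] }  — shift
  I5: { [F → d ; . e] }  — shift
  I6: { [F → d ; e .] }  — reduce
  I7: { [F → F ; . ;] }  — shift
  I8: { [F → F ; ; .] }  — reduce

No state contains more than one complete item.

Answer: No reduce-reduce conflicts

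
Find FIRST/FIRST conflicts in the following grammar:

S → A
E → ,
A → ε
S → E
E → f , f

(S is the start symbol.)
No FIRST/FIRST conflicts.

FIRST sets of the non-terminals at (or reachable through a nullable prefix from) the front of some alternative:
  FIRST(A) = { ε }
  FIRST(E) = { ',', 'f' }

Productions for S:
  S → A: FIRST = { ε }
  S → E: FIRST = { ',', 'f' }
Productions for E:
  E → ,: FIRST = { ',' }
  E → f , f: FIRST = { 'f' }
A has only one production, so no FIRST/FIRST conflict is possible there.

All alternatives of each non-terminal have pairwise disjoint FIRST sets.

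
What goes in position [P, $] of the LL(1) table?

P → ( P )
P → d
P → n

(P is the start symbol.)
To find M[P, $], we find productions for P where $ is in the predict set (PREDICT(N → α) = (FIRST(α) \ {ε}) ∪ (FOLLOW(N) if α ⇒* ε)).

P → ( P ): PREDICT = { '(' }
P → d: PREDICT = { 'd' }
P → n: PREDICT = { 'n' }

M[P, $] is empty (no production applies)

Answer: Empty (error entry)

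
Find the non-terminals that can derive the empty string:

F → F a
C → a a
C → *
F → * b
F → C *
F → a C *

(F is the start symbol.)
There are no ε-productions, so no non-terminal can derive ε.
No non-terminals are nullable.

Answer: None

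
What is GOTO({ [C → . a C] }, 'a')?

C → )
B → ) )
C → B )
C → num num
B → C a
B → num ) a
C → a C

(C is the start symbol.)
{ [B → . ) )], [B → . C a], [B → . num ) a], [C → . )], [C → . B )], [C → . a C], [C → . num num], [C → a . C] }

GOTO(I, 'a') = CLOSURE({ [A → αX.β] : [A → α.Xβ] ∈ I, X = 'a' })

Items with dot before 'a', with the dot advanced:
  [C → . a C] → [C → a . C]
Closure of the advanced items:
  [C → a . C] has the dot before C: add [C → . )], [C → . B )], [C → . num num], [C → . a C]
  [C → . B )] has the dot before B: add [B → . ) )], [B → . C a], [B → . num ) a]

GOTO = { [B → . ) )], [B → . C a], [B → . num ) a], [C → . )], [C → . B )], [C → . a C], [C → . num num], [C → a . C] }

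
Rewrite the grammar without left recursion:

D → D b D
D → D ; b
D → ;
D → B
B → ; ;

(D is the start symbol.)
D → ; D'
D → B D'
D' → b D D'
D' → ; b D'
D' → ε
B → ; ;

D is directly left-recursive. The standard transformation for
  A → A α₁ | ... | A α_m | β₁ | ... | β_n
is
  A  → β₁ A' | ... | β_n A'
  A' → α₁ A' | ... | α_m A' | ε

D → ; becomes D → ; D'
D → B becomes D → B D'
D → D b D becomes D' → b D D'
D → D ; b becomes D' → ; b D'
Add D' → ε

Productions for other non-terminals are unchanged:
  B → ; ;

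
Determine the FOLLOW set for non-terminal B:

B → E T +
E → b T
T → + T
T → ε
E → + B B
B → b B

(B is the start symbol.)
{ $, '+', 'b' }

To compute FOLLOW(B), find every occurrence of B on a right-hand side N → α B β: add FIRST(β) \ {ε}, and if β is empty or nullable also add FOLLOW(N). Iterate to a fixed point.

B is the start symbol, so $ ∈ FOLLOW(B).
In E → + B B: B is followed by B, add FIRST(B) \ {ε} = { '+', 'b' }
In E → + B B: B is at the end, add FOLLOW(E)
In B → b B: B is at the end; this adds FOLLOW(B) to itself — nothing new

The FOLLOW sets referred to above (computed the same way, to a fixed point):
  FOLLOW(E) = { '+' }

Taking the union: FOLLOW(B) = { $, '+', 'b' }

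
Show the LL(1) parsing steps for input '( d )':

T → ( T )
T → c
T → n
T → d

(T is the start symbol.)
LL(1) parsing maintains a stack (initially the start symbol over $) and the input. At each step: if the stack top is a terminal, match it against the current input token; if it is a non-terminal N, replace it with the RHS of M[N, lookahead] (the unique production whose predict set contains the lookahead).

Stack is shown with the top on the left.

Stack    Input    Action
------------------------
T $      ( d ) $  output T → ( T )
( T ) $  ( d ) $  match '('
T ) $    d ) $    output T → d
d ) $    d ) $    match 'd'
) $      ) $      match ')'
$        $        accept

The string is accepted.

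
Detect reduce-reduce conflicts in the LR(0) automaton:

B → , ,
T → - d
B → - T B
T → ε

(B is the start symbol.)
A reduce-reduce conflict occurs when an LR(0) state has two complete items [A → α .] and [B → β .] — both call for a reduction, and with no lookahead the parser cannot choose between them.

Augment with B' → B and build the canonical LR(0) collection (I0 = CLOSURE({[B' → . B]}), then GOTO on every symbol after a dot until no new states appear). It has 9 states:
  I0: { [B → . , ,], [B → . - T B], [B' → . B] }  — shift
  I1: { [B → , . ,] }  — shift
  I2: { [B → - . T B], [T → . - d], [T → .] }  — shift, reduce
  I3: { [B' → B .] }  — accept
  I4: { [T → - . d] }  — shift
  I5: { [B → - T . B], [B → . , ,], [B → . - T B] }  — shift
  I6: { [B → - T B .] }  — reduce
  I7: { [T → - d .] }  — reduce
  I8: { [B → , , .] }  — reduce

No state contains more than one complete item.

Answer: No reduce-reduce conflicts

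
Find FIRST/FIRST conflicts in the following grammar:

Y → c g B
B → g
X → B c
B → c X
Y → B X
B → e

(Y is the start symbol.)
Yes. Y → c g B / Y → B X on { 'c' }

FIRST sets of the non-terminals at (or reachable through a nullable prefix from) the front of some alternative:
  FIRST(B) = { 'c', 'e', 'g' }

Productions for Y:
  Y → c g B: FIRST = { 'c' }
  Y → B X: FIRST = { 'c', 'e', 'g' }
Productions for B:
  B → g: FIRST = { 'g' }
  B → c X: FIRST = { 'c' }
  B → e: FIRST = { 'e' }
X has only one production, so no FIRST/FIRST conflict is possible there.

Conflict for Y: Y → c g B and Y → B X
  Overlap: { 'c' }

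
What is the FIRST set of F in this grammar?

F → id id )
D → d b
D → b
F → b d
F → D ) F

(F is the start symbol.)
To compute FIRST(F), examine every production with F on the left-hand side, reading each right-hand side left to right until a non-nullable symbol is reached.

FIRST sets of the other non-terminals involved (by the same procedure, iterated to a fixed point):
  FIRST(D) = { 'b', 'd' }

From F → id id ):
  - id is a terminal: add 'id' and stop
From F → b d:
  - b is a terminal: add 'b' and stop
From F → D ) F:
  - D is a non-terminal: add FIRST(D) \ {ε} = { 'b', 'd' }
    D is not nullable, so stop

Collecting: FIRST(F) = { 'b', 'd', 'id' }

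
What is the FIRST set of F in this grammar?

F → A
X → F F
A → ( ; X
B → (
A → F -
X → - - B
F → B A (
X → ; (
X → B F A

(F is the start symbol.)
{ '(' }

To compute FIRST(F), examine every production with F on the left-hand side, reading each right-hand side left to right until a non-nullable symbol is reached.

FIRST sets of the other non-terminals involved (by the same procedure, iterated to a fixed point):
  FIRST(A) = { '(' }
  FIRST(B) = { '(' }

From F → A:
  - A is a non-terminal: add FIRST(A) \ {ε} = { '(' }
    A is not nullable, so stop
From F → B A (:
  - B is a non-terminal: add FIRST(B) \ {ε} = { '(' }
    B is not nullable, so stop

Collecting: FIRST(F) = { '(' }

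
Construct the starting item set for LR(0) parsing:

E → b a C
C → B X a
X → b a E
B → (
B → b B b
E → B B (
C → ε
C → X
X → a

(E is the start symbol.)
{ [B → . (], [B → . b B b], [E → . B B (], [E → . b a C], [E' → . E] }

First, augment the grammar with E' → E
I₀ = CLOSURE({ [E' → . E] }):
  [E' → . E] has the dot before E: add [E → . b a C], [E → . B B (]
  [E → . B B (] has the dot before B: add [B → . (], [B → . b B b]
No further items can be added.

I₀ = { [B → . (], [B → . b B b], [E → . B B (], [E → . b a C], [E' → . E] }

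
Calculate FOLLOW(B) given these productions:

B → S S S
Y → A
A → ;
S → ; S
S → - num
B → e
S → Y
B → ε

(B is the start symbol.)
B is the start symbol, so $ ∈ FOLLOW(B).
B does not occur on any right-hand side.

Taking the union: FOLLOW(B) = { $ }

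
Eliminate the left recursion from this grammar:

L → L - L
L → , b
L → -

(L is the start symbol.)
L → , b L'
L → - L'
L' → - L L'
L' → ε

L is directly left-recursive. The standard transformation for
  A → A α₁ | ... | A α_m | β₁ | ... | β_n
is
  A  → β₁ A' | ... | β_n A'
  A' → α₁ A' | ... | α_m A' | ε

L → , b becomes L → , b L'
L → - becomes L → - L'
L → L - L becomes L' → - L L'
Add L' → ε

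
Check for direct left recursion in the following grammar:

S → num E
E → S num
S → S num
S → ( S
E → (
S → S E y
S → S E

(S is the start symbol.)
S → num E: starts with num
E → S num: starts with S
S → S num: LEFT RECURSIVE (starts with S)
S → ( S: starts with '('
E → (: starts with '('
S → S E y: LEFT RECURSIVE (starts with S)
S → S E: LEFT RECURSIVE (starts with S)

The grammar has direct left recursion on: S.

Answer: Yes, S is left-recursive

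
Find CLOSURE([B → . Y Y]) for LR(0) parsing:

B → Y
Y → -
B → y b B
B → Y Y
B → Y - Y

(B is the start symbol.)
{ [B → . Y Y], [Y → . -] }

To compute CLOSURE, for each item [A → α.Bβ] where B is a non-terminal, add [B → .γ] for all productions B → γ; repeat for the newly added items until nothing changes.

Start with: [B → . Y Y]
  [B → . Y Y] has the dot before Y: add [Y → . -]
No further items can be added.

CLOSURE = { [B → . Y Y], [Y → . -] }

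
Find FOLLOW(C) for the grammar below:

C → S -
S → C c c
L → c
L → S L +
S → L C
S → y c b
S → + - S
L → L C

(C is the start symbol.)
To compute FOLLOW(C), find every occurrence of C on a right-hand side N → α C β: add FIRST(β) \ {ε}, and if β is empty or nullable also add FOLLOW(N). Iterate to a fixed point.

C is the start symbol, so $ ∈ FOLLOW(C).
In S → C c c: C is followed by c c, add FIRST(c c) \ {ε} = { 'c' }
In S → L C: C is at the end, add FOLLOW(S)
In L → L C: C is at the end, add FOLLOW(L)

The FOLLOW sets referred to above (computed the same way, to a fixed point):
  FOLLOW(S) = { '+', '-', 'c', 'y' }
  FOLLOW(L) = { '+', 'c', 'y' }

Taking the union: FOLLOW(C) = { $, '+', '-', 'c', 'y' }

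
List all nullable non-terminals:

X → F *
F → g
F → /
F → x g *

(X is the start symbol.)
None

There are no ε-productions, so no non-terminal can derive ε.
No non-terminals are nullable.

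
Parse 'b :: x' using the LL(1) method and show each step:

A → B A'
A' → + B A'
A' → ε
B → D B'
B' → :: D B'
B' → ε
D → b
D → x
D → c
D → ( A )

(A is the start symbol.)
Stack is shown with the top on the left.

Stack         Input     Action
------------------------------
A $           b :: x $  output A → B A'
B A' $        b :: x $  output B → D B'
D B' A' $     b :: x $  output D → b
b B' A' $     b :: x $  match 'b'
B' A' $       :: x $    output B' → :: D B'
:: D B' A' $  :: x $    match '::'
D B' A' $     x $       output D → x
x B' A' $     x $       match 'x'
B' A' $       $         output B' → ε
A' $          $         output A' → ε
$             $         accept

The string is accepted.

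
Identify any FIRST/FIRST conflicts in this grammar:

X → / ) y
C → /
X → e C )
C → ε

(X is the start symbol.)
A FIRST/FIRST conflict occurs when two productions N → α and N → β for the same non-terminal have FIRST(α) ∩ FIRST(β) ≠ ∅ (with ε ∈ FIRST of a nullable right-hand side, so two nullable alternatives also conflict).

Productions for X:
  X → / ) y: FIRST = { '/' }
  X → e C ): FIRST = { 'e' }
Productions for C:
  C → /: FIRST = { '/' }
  C → ε: FIRST = { ε }

All alternatives of each non-terminal have pairwise disjoint FIRST sets.

Answer: No FIRST/FIRST conflicts.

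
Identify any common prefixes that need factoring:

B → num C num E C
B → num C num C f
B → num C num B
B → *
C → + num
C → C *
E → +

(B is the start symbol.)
Left-factoring is needed when two productions for the same non-terminal
share a common prefix on the right-hand side.

Productions for B:
  B → num C num E C
  B → num C num C f
  B → num C num B
  B → *
Productions for C:
  C → + num
  C → C *

Found common prefix 'num C num' in productions for B

Answer: Yes, B has productions with common prefix 'num C num'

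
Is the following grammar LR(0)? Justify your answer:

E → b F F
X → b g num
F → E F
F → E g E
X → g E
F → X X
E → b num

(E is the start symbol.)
No. Reduce-reduce conflict: [F → E g E .] and [X → g E .]

A grammar is LR(0) if no state in the canonical LR(0) collection has:
  - both a shift item (dot before a terminal) and a complete item (shift-reduce conflict), or
  - two or more complete items (reduce-reduce conflict; the accept item [E' → E .] counts as a complete item here).

Augment with E' → E and build the canonical LR(0) collection (I0 = CLOSURE({[E' → . E]}), then GOTO on every symbol after a dot until no new states appear). It has 19 states:
  I0: { [E → . b F F], [E → . b num], [E' → . E] }  — shift
  I1: { [E' → E .] }  — accept
  I2: { [E → . b F F], [E → . b num], [E → b . F F], [E → b . num], [F → . E F], [F → . E g E], [F → . X X], [X → . b g num], [X → . g E] }  — shift
  I3: { [E → . b F F], [E → . b num], [F → . E F], [F → . E g E], [F → . X X], [F → E . F], [F → E . g E], [X → . b g num], [X → . g E] }  — shift
  I4: { [E → . b F F], [E → . b num], [E → b F . F], [F → . E F], [F → . E g E], [F → . X X], [X → . b g num], [X → . g E] }  — shift
  I5: { [F → X . X], [X → . b g num], [X → . g E] }  — shift
  I6: { [E → . b F F], [E → . b num], [E → b . F F], [E → b . num], [F → . E F], [F → . E g E], [F → . X X], [X → . b g num], [X → . g E], [X → b . g num] }  — shift
  I7: { [E → . b F F], [E → . b num], [X → g . E] }  — shift
  I8: { [E → b num .] }  — reduce
  I9: { [X → g E .] }  — reduce
  I10: { [E → . b F F], [E → . b num], [X → b g . num], [X → g . E] }  — shift
  I11: { [X → b g num .] }  — reduce
  I12: { [F → X X .] }  — reduce
  I13: { [X → b . g num] }  — shift
  I14: { [X → b g . num] }  — shift
  I15: { [E → b F F .] }  — reduce
  I16: { [F → E F .] }  — reduce
  I17: { [E → . b F F], [E → . b num], [F → E g . E], [X → g . E] }  — shift
  I18: { [F → E g E .], [X → g E .] }  — 2 reduces

Conflict in state I18:
  Reduce-reduce conflict: [F → E g E .] and [X → g E .]
So the grammar is NOT LR(0).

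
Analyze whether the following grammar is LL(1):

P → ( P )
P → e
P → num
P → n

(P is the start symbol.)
Yes, the grammar is LL(1).

For P:
  PREDICT(P → '(' P ')') = { '(' }
  PREDICT(P → e) = { 'e' }
  PREDICT(P → num) = { 'num' }
  PREDICT(P → n) = { 'n' }

All predict sets are disjoint. The grammar IS LL(1).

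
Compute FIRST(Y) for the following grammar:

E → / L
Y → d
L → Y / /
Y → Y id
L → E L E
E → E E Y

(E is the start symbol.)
To compute FIRST(Y), examine every production with Y on the left-hand side, reading each right-hand side left to right until a non-nullable symbol is reached.

From Y → d:
  - d is a terminal: add 'd' and stop
From Y → Y id:
  - Y is the symbol being defined: contributes nothing new
    Y is not nullable, so stop

Collecting: FIRST(Y) = { 'd' }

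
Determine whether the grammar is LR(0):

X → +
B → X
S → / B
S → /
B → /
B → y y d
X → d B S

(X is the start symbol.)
A grammar is LR(0) if no state in the canonical LR(0) collection has:
  - both a shift item (dot before a terminal) and a complete item (shift-reduce conflict), or
  - two or more complete items (reduce-reduce conflict; the accept item [X' → X .] counts as a complete item here).

Augment with X' → X and build the canonical LR(0) collection (I0 = CLOSURE({[X' → . X]}), then GOTO on every symbol after a dot until no new states appear). It has 13 states:
  I0: { [X → . +], [X → . d B S], [X' → . X] }  — shift
  I1: { [X → + .] }  — reduce
  I2: { [X' → X .] }  — accept
  I3: { [B → . /], [B → . X], [B → . y y d], [X → . +], [X → . d B S], [X → d . B S] }  — shift
  I4: { [B → / .] }  — reduce
  I5: { [S → . / B], [S → . /], [X → d B . S] }  — shift
  I6: { [B → X .] }  — reduce
  I7: { [B → y . y d] }  — shift
  I8: { [B → y y . d] }  — shift
  I9: { [B → y y d .] }  — reduce
  I10: { [B → . /], [B → . X], [B → . y y d], [S → / . B], [S → / .], [X → . +], [X → . d B S] }  — shift, reduce
  I11: { [X → d B S .] }  — reduce
  I12: { [S → / B .] }  — reduce

Conflict in state I10:
  Shift-reduce conflict between [S → / .] and [B → . /]
So the grammar is NOT LR(0).

Answer: No. Shift-reduce conflict between [S → / .] and [B → . /]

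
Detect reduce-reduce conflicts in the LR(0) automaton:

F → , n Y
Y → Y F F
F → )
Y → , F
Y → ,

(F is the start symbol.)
No reduce-reduce conflicts

A reduce-reduce conflict occurs when an LR(0) state has two complete items [A → α .] and [B → β .] — both call for a reduction, and with no lookahead the parser cannot choose between them.

Augment with F' → F and build the canonical LR(0) collection (I0 = CLOSURE({[F' → . F]}), then GOTO on every symbol after a dot until no new states appear). It has 10 states:
  I0: { [F → . )], [F → . , n Y], [F' → . F] }  — shift
  I1: { [F → ) .] }  — reduce
  I2: { [F → , . n Y] }  — shift
  I3: { [F' → F .] }  — accept
  I4: { [F → , n . Y], [Y → . , F], [Y → . ,], [Y → . Y F F] }  — shift
  I5: { [F → . )], [F → . , n Y], [Y → , . F], [Y → , .] }  — shift, reduce
  I6: { [F → , n Y .], [F → . )], [F → . , n Y], [Y → Y . F F] }  — shift, reduce
  I7: { [F → . )], [F → . , n Y], [Y → Y F . F] }  — shift
  I8: { [Y → Y F F .] }  — reduce
  I9: { [Y → , F .] }  — reduce

No state contains more than one complete item.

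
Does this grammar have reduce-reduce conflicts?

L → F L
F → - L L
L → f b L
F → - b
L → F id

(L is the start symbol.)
A reduce-reduce conflict occurs when an LR(0) state has two complete items [A → α .] and [B → β .] — both call for a reduction, and with no lookahead the parser cannot choose between them.

Augment with L' → L and build the canonical LR(0) collection (I0 = CLOSURE({[L' → . L]}), then GOTO on every symbol after a dot until no new states appear). It has 12 states:
  I0: { [F → . - L L], [F → . - b], [L → . F L], [L → . F id], [L → . f b L], [L' → . L] }  — shift
  I1: { [F → - . L L], [F → - . b], [F → . - L L], [F → . - b], [L → . F L], [L → . F id], [L → . f b L] }  — shift
  I2: { [F → . - L L], [F → . - b], [L → . F L], [L → . F id], [L → . f b L], [L → F . L], [L → F . id] }  — shift
  I3: { [L' → L .] }  — accept
  I4: { [L → f . b L] }  — shift
  I5: { [F → . - L L], [F → . - b], [L → . F L], [L → . F id], [L → . f b L], [L → f b . L] }  — shift
  I6: { [L → f b L .] }  — reduce
  I7: { [L → F L .] }  — reduce
  I8: { [L → F id .] }  — reduce
  I9: { [F → - L . L], [F → . - L L], [F → . - b], [L → . F L], [L → . F id], [L → . f b L] }  — shift
  I10: { [F → - b .] }  — reduce
  I11: { [F → - L L .] }  — reduce

No state contains more than one complete item.

Answer: No reduce-reduce conflicts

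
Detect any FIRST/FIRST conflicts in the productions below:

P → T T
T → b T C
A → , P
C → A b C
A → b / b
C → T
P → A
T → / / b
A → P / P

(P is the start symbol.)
A FIRST/FIRST conflict occurs when two productions N → α and N → β for the same non-terminal have FIRST(α) ∩ FIRST(β) ≠ ∅ (with ε ∈ FIRST of a nullable right-hand side, so two nullable alternatives also conflict).

FIRST sets of the non-terminals at (or reachable through a nullable prefix from) the front of some alternative:
  FIRST(T) = { '/', 'b' }
  FIRST(A) = { ',', '/', 'b' }
  FIRST(P) = { ',', '/', 'b' }

Productions for P:
  P → T T: FIRST = { '/', 'b' }
  P → A: FIRST = { ',', '/', 'b' }
Productions for T:
  T → b T C: FIRST = { 'b' }
  T → / / b: FIRST = { '/' }
Productions for A:
  A → , P: FIRST = { ',' }
  A → b / b: FIRST = { 'b' }
  A → P / P: FIRST = { ',', '/', 'b' }
Productions for C:
  C → A b C: FIRST = { ',', '/', 'b' }
  C → T: FIRST = { '/', 'b' }

Conflict for P: P → T T and P → A
  Overlap: { '/', 'b' }
Conflict for A: A → , P and A → P / P
  Overlap: { ',' }
Conflict for A: A → b / b and A → P / P
  Overlap: { 'b' }
Conflict for C: C → A b C and C → T
  Overlap: { '/', 'b' }

Answer: Yes. P → T T / P → A on { '/', 'b' }; A → ',' P / A → P '/' P on { ',' }; A → b '/' b / A → P '/' P on { 'b' }; C → A b C / C → T on { '/', 'b' }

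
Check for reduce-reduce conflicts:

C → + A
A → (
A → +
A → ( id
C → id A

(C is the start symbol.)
Augment with C' → C and build the canonical LR(0) collection (I0 = CLOSURE({[C' → . C]}), then GOTO on every symbol after a dot until no new states appear). It has 9 states:
  I0: { [C → . + A], [C → . id A], [C' → . C] }  — shift
  I1: { [A → . ( id], [A → . (], [A → . +], [C → + . A] }  — shift
  I2: { [C' → C .] }  — accept
  I3: { [A → . ( id], [A → . (], [A → . +], [C → id . A] }  — shift
  I4: { [A → ( . id], [A → ( .] }  — shift, reduce
  I5: { [A → + .] }  — reduce
  I6: { [C → id A .] }  — reduce
  I7: { [A → ( id .] }  — reduce
  I8: { [C → + A .] }  — reduce

No state contains more than one complete item.

Answer: No reduce-reduce conflicts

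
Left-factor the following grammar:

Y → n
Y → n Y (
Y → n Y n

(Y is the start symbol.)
Y → n Y'
Y' → ε
Y' → Y Y''
Y'' → (
Y'' → n

Left-factoring transforms A → αβ₁ | αβ₂ into A → αA' and A' → β₁ | β₂
(α is the longest common prefix among the alternatives). Repeat until
no nonterminal has two alternatives with a common prefix.

Round 1: Y has alternatives sharing prefix 'n'. Introduce Y': Y → n Y'
  Add: Y' → ε
  Add: Y' → Y (
  Add: Y' → Y n

Round 2: Y' has alternatives sharing prefix 'Y'. Introduce Y'': Y' → Y Y''
  Add: Y'' → (
  Add: Y'' → n

No remaining common prefixes — done.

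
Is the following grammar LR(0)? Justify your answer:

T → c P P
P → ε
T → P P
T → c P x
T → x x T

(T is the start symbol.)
No. Shift-reduce conflict between [P → .] and [T → . c P P]

A grammar is LR(0) if no state in the canonical LR(0) collection has:
  - both a shift item (dot before a terminal) and a complete item (shift-reduce conflict), or
  - two or more complete items (reduce-reduce conflict; the accept item [T' → T .] counts as a complete item here).

Augment with T' → T and build the canonical LR(0) collection (I0 = CLOSURE({[T' → . T]}), then GOTO on every symbol after a dot until no new states appear). It has 11 states:
  I0: { [P → .], [T → . P P], [T → . c P P], [T → . c P x], [T → . x x T], [T' → . T] }  — shift, reduce
  I1: { [P → .], [T → P . P] }  — reduce
  I2: { [T' → T .] }  — accept
  I3: { [P → .], [T → c . P P], [T → c . P x] }  — reduce
  I4: { [T → x . x T] }  — shift
  I5: { [P → .], [T → . P P], [T → . c P P], [T → . c P x], [T → . x x T], [T → x x . T] }  — shift, reduce
  I6: { [T → x x T .] }  — reduce
  I7: { [P → .], [T → c P . P], [T → c P . x] }  — shift, reduce
  I8: { [T → c P P .] }  — reduce
  I9: { [T → c P x .] }  — reduce
  I10: { [T → P P .] }  — reduce

Conflict in state I0:
  Shift-reduce conflict between [P → .] and [T → . c P P]
So the grammar is NOT LR(0).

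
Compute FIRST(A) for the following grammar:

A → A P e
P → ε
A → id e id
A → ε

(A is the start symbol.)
FIRST sets of the other non-terminals involved (by the same procedure, iterated to a fixed point):
  FIRST(P) = { ε }

From A → A P e:
  - A is the symbol being defined: contributes nothing new
    A is nullable, so continue to the next symbol
  - P is a non-terminal: add FIRST(P) \ {ε} = { }
    P is nullable, so continue to the next symbol
  - e is a terminal: add 'e' and stop
From A → id e id:
  - id is a terminal: add 'id' and stop
From A → ε:
  - ε-production, so ε ∈ FIRST(A)

Collecting: FIRST(A) = { 'e', 'id', ε }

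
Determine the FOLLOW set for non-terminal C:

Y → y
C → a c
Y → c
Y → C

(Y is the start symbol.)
{ $ }

To compute FOLLOW(C), find every occurrence of C on a right-hand side N → α C β: add FIRST(β) \ {ε}, and if β is empty or nullable also add FOLLOW(N). Iterate to a fixed point.

In Y → C: C is at the end, add FOLLOW(Y)

The FOLLOW sets referred to above (computed the same way, to a fixed point):
  FOLLOW(Y) = { $ }

Taking the union: FOLLOW(C) = { $ }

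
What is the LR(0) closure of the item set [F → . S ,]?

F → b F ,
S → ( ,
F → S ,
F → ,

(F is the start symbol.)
{ [F → . S ,], [S → . ( ,] }

Start with: [F → . S ,]
  [F → . S ,] has the dot before S: add [S → . ( ,]
No further items can be added.

CLOSURE = { [F → . S ,], [S → . ( ,] }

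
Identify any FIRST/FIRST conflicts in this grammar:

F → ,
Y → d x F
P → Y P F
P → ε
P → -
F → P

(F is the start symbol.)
No FIRST/FIRST conflicts.

A FIRST/FIRST conflict occurs when two productions N → α and N → β for the same non-terminal have FIRST(α) ∩ FIRST(β) ≠ ∅ (with ε ∈ FIRST of a nullable right-hand side, so two nullable alternatives also conflict).

FIRST sets of the non-terminals at (or reachable through a nullable prefix from) the front of some alternative:
  FIRST(P) = { '-', 'd', ε }
  FIRST(Y) = { 'd' }

Productions for F:
  F → ,: FIRST = { ',' }
  F → P: FIRST = { '-', 'd', ε }
Productions for P:
  P → Y P F: FIRST = { 'd' }
  P → ε: FIRST = { ε }
  P → -: FIRST = { '-' }
Y has only one production, so no FIRST/FIRST conflict is possible there.

All alternatives of each non-terminal have pairwise disjoint FIRST sets.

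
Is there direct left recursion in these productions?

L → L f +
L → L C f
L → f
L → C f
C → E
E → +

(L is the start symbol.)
Yes, L is left-recursive

Direct left recursion occurs when N → N α for some non-terminal N (the right-hand side begins with the left-hand side itself).

L → L f +: LEFT RECURSIVE (starts with L)
L → L C f: LEFT RECURSIVE (starts with L)
L → f: starts with f
L → C f: starts with C
C → E: starts with E
E → +: starts with '+'

The grammar has direct left recursion on: L.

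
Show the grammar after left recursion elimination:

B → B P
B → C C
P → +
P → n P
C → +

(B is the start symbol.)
B is directly left-recursive. The standard transformation for
  A → A α₁ | ... | A α_m | β₁ | ... | β_n
is
  A  → β₁ A' | ... | β_n A'
  A' → α₁ A' | ... | α_m A' | ε

B → C C becomes B → C C B'
B → B P becomes B' → P B'
Add B' → ε

Productions for other non-terminals are unchanged:
  P → +
  P → n P
  C → +

Resulting grammar:
B → C C B'
B' → P B'
B' → ε
P → +
P → n P
C → +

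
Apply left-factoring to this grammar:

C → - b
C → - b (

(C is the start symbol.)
Left-factoring transforms A → αβ₁ | αβ₂ into A → αA' and A' → β₁ | β₂
(α is the longest common prefix among the alternatives). Repeat until
no nonterminal has two alternatives with a common prefix.

Round 1: C has alternatives sharing prefix '- b'. Introduce C': C → - b C'
  Add: C' → ε
  Add: C' → (

No remaining common prefixes — done.

Resulting grammar:
C → - b C'
C' → ε
C' → (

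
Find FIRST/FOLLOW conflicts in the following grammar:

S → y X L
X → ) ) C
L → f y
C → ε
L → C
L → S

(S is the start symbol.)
No FIRST/FOLLOW conflicts.

A FIRST/FOLLOW conflict occurs when a non-terminal N has a nullable alternative N → β (β ⇒* ε) and another alternative N → α with FIRST(α) ∩ FOLLOW(N) ≠ ∅: on such a lookahead the parser cannot decide between expanding α and letting N vanish via β.

Nullable non-terminals: C, L.
FIRST sets used below: FIRST(C) = { ε }, FIRST(S) = { 'y' }
C has a nullable alternative but only one production, so nothing to check.

L: nullable alternative(s) L → C; FOLLOW(L) = { $ }
  L → f y: FIRST \ {ε} = { 'f' } — disjoint from FOLLOW(L)
  L → C: FIRST \ {ε} = { } — this is the only nullable alternative, skip
  L → S: FIRST \ {ε} = { 'y' } — disjoint from FOLLOW(L)

S, X have no nullable alternative, so no FIRST/FOLLOW check is needed there.

No FIRST/FOLLOW conflicts found.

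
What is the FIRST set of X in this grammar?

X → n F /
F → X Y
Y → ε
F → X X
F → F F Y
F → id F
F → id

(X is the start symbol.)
{ 'n' }

To compute FIRST(X), examine every production with X on the left-hand side, reading each right-hand side left to right until a non-nullable symbol is reached.

From X → n F /:
  - n is a terminal: add 'n' and stop

Collecting: FIRST(X) = { 'n' }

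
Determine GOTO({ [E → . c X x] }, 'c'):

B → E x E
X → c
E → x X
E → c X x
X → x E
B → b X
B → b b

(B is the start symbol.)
{ [E → c . X x], [X → . c], [X → . x E] }

GOTO(I, 'c') = CLOSURE({ [A → αX.β] : [A → α.Xβ] ∈ I, X = 'c' })

Items with dot before 'c', with the dot advanced:
  [E → . c X x] → [E → c . X x]
Closure of the advanced items:
  [E → c . X x] has the dot before X: add [X → . c], [X → . x E]

GOTO = { [E → c . X x], [X → . c], [X → . x E] }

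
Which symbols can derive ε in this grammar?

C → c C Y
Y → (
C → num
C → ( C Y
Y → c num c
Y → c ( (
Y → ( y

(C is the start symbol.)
None

A non-terminal is nullable if it can derive ε (the empty string): either it has an ε-production, or it has a production whose right-hand side consists entirely of nullable non-terminals.

There are no ε-productions, so no non-terminal can derive ε.
No non-terminals are nullable.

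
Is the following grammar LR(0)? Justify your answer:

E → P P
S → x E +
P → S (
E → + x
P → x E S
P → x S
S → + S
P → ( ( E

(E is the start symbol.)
No. Shift-reduce conflict between [P → x S .] and [P → S . (]

Augment with E' → E and build the canonical LR(0) collection (I0 = CLOSURE({[E' → . E]}), then GOTO on every symbol after a dot until no new states appear). It has 21 states:
  I0: { [E → . + x], [E → . P P], [E' → . E], [P → . ( ( E], [P → . S (], [P → . x E S], [P → . x S], [S → . + S], [S → . x E +] }  — shift
  I1: { [P → ( . ( E] }  — shift
  I2: { [E → + . x], [S → + . S], [S → . + S], [S → . x E +] }  — shift
  I3: { [E' → E .] }  — accept
  I4: { [E → P . P], [P → . ( ( E], [P → . S (], [P → . x E S], [P → . x S], [S → . + S], [S → . x E +] }  — shift
  I5: { [P → S . (] }  — shift
  I6: { [E → . + x], [E → . P P], [P → . ( ( E], [P → . S (], [P → . x E S], [P → . x S], [P → x . E S], [P → x . S], [S → . + S], [S → . x E +], [S → x . E +] }  — shift
  I7: { [P → x E . S], [S → . + S], [S → . x E +], [S → x E . +] }  — shift
  I8: { [P → S . (], [P → x S .] }  — shift, reduce
  I9: { [P → S ( .] }  — reduce
  I10: { [S → + . S], [S → . + S], [S → . x E +], [S → x E + .] }  — shift, reduce
  I11: { [P → x E S .] }  — reduce
  I12: { [E → . + x], [E → . P P], [P → . ( ( E], [P → . S (], [P → . x E S], [P → . x S], [S → . + S], [S → . x E +], [S → x . E +] }  — shift
  I13: { [S → x E . +] }  — shift
  I14: { [S → x E + .] }  — reduce
  I15: { [S → + . S], [S → . + S], [S → . x E +] }  — shift
  I16: { [S → + S .] }  — reduce
  I17: { [E → P P .] }  — reduce
  I18: { [E → + x .], [E → . + x], [E → . P P], [P → . ( ( E], [P → . S (], [P → . x E S], [P → . x S], [S → . + S], [S → . x E +], [S → x . E +] }  — shift, reduce
  I19: { [E → . + x], [E → . P P], [P → ( ( . E], [P → . ( ( E], [P → . S (], [P → . x E S], [P → . x S], [S → . + S], [S → . x E +] }  — shift
  I20: { [P → ( ( E .] }  — reduce

Conflict in state I8:
  Shift-reduce conflict between [P → x S .] and [P → S . (]
So the grammar is NOT LR(0).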